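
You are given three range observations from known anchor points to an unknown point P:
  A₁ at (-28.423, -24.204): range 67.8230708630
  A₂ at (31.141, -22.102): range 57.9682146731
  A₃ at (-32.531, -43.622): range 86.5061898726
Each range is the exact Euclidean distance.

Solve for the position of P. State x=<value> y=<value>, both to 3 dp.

eq1: (x + 28.423)² + (y + 24.204)² = 67.8230708630²
eq2: (x − 31.141)² + (y + 22.102)² = 57.9682146731²
eq3: (x + 32.531)² + (y + 43.622)² = 86.5061898726²
eq2−eq3, eq2−eq1 (x²,y² cancel):
  -127.344·x − 43.040·y = -2620.122414
  -119.128·x − 4.204·y = -1304.214769
det = -127.344·-4.204 − -43.040·-119.128 = -4591.914944
x = (-2620.122414·-4.204 − -43.040·-1304.214769) / -4591.914944 = 9.825620
y = (-127.344·-1304.214769 − -2620.122414·-119.128) / -4591.914944 = 31.805035

x=9.826 y=31.805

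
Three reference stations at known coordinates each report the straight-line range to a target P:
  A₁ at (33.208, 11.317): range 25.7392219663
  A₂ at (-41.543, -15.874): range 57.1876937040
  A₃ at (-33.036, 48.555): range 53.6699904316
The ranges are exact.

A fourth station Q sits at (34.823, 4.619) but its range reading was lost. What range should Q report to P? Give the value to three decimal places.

eq1: (x − 33.208)² + (y − 11.317)² = 25.7392219663²
eq2: (x + 41.543)² + (y + 15.874)² = 57.1876937040²
eq3: (x + 33.036)² + (y − 48.555)² = 53.6699904316²
eq3−eq1, eq3−eq2 (x²,y² cancel):
  132.488·x − 74.476·y = -0.159243
  -17.014·x − 128.858·y = -1861.125034
det = 132.488·-128.858 − -74.476·-17.014 = -18339.273368
x = (-0.159243·-128.858 − -74.476·-1861.125034) / -18339.273368 = 7.556931
y = (132.488·-1861.125034 − -0.159243·-17.014) / -18339.273368 = 13.445431
|P − Q| = √((7.556931 − 34.823)² + (13.445431 − 4.619)²) = 28.659107

28.659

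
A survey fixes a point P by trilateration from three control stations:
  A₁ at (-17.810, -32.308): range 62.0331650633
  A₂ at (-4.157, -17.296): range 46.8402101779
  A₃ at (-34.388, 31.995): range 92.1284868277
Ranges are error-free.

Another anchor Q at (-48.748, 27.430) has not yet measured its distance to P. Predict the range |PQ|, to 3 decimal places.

eq1: (x + 17.810)² + (y + 32.308)² = 62.0331650633²
eq2: (x + 4.157)² + (y + 17.296)² = 46.8402101779²
eq3: (x + 34.388)² + (y − 31.995)² = 92.1284868277²
eq1−eq2, eq1−eq3 (x²,y² cancel):
  27.306·x + 30.024·y = 609.537579
  -33.156·x + 128.606·y = -3794.332912
det = 27.306·128.606 − 30.024·-33.156 = 4507.191180
x = (609.537579·128.606 − 30.024·-3794.332912) / 4507.191180 = 42.667647
y = (27.306·-3794.332912 − 609.537579·-33.156) / 4507.191180 = -18.503370
|P − Q| = √((42.667647 − -48.748)² + (-18.503370 − 27.430)²) = 102.306867

102.307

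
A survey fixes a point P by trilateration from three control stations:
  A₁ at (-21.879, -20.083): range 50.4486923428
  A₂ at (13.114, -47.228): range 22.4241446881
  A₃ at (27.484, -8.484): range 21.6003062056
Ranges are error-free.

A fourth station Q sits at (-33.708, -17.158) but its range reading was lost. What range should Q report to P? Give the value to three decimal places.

eq1: (x + 21.879)² + (y + 20.083)² = 50.4486923428²
eq2: (x − 13.114)² + (y + 47.228)² = 22.4241446881²
eq3: (x − 27.484)² + (y + 8.484)² = 21.6003062056²
eq3−eq1, eq3−eq2 (x²,y² cancel):
  -98.726·x − 23.198·y = -2023.828313
  -28.740·x − 77.488·y = 1538.843431
det = -98.726·-77.488 − -23.198·-28.740 = 6983.369768
x = (-2023.828313·-77.488 − -23.198·1538.843431) / 6983.369768 = 27.568424
y = (-98.726·1538.843431 − -2023.828313·-28.740) / 6983.369768 = -30.084141
|P − Q| = √((27.568424 − -33.708)² + (-30.084141 − -17.158)²) = 62.624957

62.625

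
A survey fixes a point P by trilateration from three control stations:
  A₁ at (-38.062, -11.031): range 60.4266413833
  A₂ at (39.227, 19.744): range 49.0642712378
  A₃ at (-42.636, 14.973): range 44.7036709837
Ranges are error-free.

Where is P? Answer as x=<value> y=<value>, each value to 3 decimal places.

eq1: (x + 38.062)² + (y + 11.031)² = 60.4266413833²
eq2: (x − 39.227)² + (y − 19.744)² = 49.0642712378²
eq3: (x + 42.636)² + (y − 14.973)² = 44.7036709837²
eq2−eq3, eq2−eq1 (x²,y² cancel):
  -163.726·x − 9.542·y = 522.320673
  -154.578·x − 61.550·y = -1602.260537
det = -163.726·-61.550 − -9.542·-154.578 = 8602.352024
x = (522.320673·-61.550 − -9.542·-1602.260537) / 8602.352024 = -5.514493
y = (-163.726·-1602.260537 − 522.320673·-154.578) / 8602.352024 = 39.881069

x=-5.514 y=39.881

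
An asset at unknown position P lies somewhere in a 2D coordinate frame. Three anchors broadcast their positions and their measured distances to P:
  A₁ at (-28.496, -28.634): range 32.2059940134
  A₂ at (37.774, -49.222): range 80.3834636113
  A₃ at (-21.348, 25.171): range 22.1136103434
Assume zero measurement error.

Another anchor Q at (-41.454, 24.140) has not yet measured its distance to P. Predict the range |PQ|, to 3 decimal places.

eq1: (x + 28.496)² + (y + 28.634)² = 32.2059940134²
eq2: (x − 37.774)² + (y + 49.222)² = 80.3834636113²
eq3: (x + 21.348)² + (y − 25.171)² = 22.1136103434²
eq2−eq3, eq2−eq1 (x²,y² cancel):
  -118.244·x + 148.786·y = 3212.125445
  -132.540·x + 41.176·y = 3206.522784
det = -118.244·41.176 − 148.786·-132.540 = 14851.281496
x = (3212.125445·41.176 − 148.786·3206.522784) / 14851.281496 = -23.218415
y = (-118.244·3206.522784 − 3212.125445·-132.540) / 14851.281496 = 3.136633
|P − Q| = √((-23.218415 − -41.454)² + (3.136633 − 24.140)²) = 27.815067

27.815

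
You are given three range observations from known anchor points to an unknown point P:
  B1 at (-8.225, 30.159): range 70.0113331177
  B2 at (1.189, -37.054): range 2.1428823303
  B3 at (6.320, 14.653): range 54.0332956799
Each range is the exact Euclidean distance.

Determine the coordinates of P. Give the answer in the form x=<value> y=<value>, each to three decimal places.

x=1.538 y=-39.168

eq1: (x + 8.225)² + (y − 30.159)² = 70.0113331177²
eq2: (x − 1.189)² + (y + 37.054)² = 2.1428823303²
eq3: (x − 6.320)² + (y − 14.653)² = 54.0332956799²
eq3−eq2, eq3−eq1 (x²,y² cancel):
  -10.262·x − 103.414·y = 4034.764925
  -29.090·x + 31.012·y = -1259.426626
det = -10.262·31.012 − -103.414·-29.090 = -3326.558404
x = (4034.764925·31.012 − -103.414·-1259.426626) / -3326.558404 = 1.537991
y = (-10.262·-1259.426626 − 4034.764925·-29.090) / -3326.558404 = -39.168273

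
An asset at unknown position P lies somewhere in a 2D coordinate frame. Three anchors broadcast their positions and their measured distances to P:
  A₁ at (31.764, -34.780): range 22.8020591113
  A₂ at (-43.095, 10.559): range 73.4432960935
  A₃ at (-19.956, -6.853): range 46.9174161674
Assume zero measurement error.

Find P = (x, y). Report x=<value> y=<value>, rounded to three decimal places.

x=26.612 y=-12.568

eq1: (x − 31.764)² + (y + 34.780)² = 22.8020591113²
eq2: (x + 43.095)² + (y − 10.559)² = 73.4432960935²
eq3: (x + 19.956)² + (y + 6.853)² = 46.9174161674²
eq1−eq3, eq1−eq2 (x²,y² cancel):
  -103.440·x + 55.854·y = -3454.704591
  -149.718·x + 90.678·y = -5123.912431
det = -103.440·90.678 − 55.854·-149.718 = -1017.383148
x = (-3454.704591·90.678 − 55.854·-5123.912431) / -1017.383148 = 26.612096
y = (-103.440·-5123.912431 − -3454.704591·-149.718) / -1017.383148 = -12.567576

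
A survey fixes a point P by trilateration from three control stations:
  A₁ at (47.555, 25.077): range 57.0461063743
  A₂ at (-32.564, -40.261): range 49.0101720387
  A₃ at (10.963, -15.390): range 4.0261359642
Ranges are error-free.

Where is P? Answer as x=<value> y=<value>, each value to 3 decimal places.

x=11.755 y=-19.337

eq1: (x − 47.555)² + (y − 25.077)² = 57.0461063743²
eq2: (x + 32.564)² + (y + 40.261)² = 49.0101720387²
eq3: (x − 10.963)² + (y + 15.390)² = 4.0261359642²
eq3−eq1, eq3−eq2 (x²,y² cancel):
  73.184·x + 80.934·y = -704.753997
  -87.054·x − 49.742·y = -61.464444
det = 73.184·-49.742 − 80.934·-87.054 = 3405.309908
x = (-704.753997·-49.742 − 80.934·-61.464444) / 3405.309908 = 11.755299
y = (73.184·-61.464444 − -704.753997·-87.054) / 3405.309908 = -19.337408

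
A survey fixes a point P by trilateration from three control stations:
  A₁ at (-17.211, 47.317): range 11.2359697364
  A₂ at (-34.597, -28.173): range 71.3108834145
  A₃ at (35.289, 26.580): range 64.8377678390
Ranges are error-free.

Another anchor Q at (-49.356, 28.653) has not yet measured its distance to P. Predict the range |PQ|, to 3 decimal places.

26.033

eq1: (x + 17.211)² + (y − 47.317)² = 11.2359697364²
eq2: (x + 34.597)² + (y + 28.173)² = 71.3108834145²
eq3: (x − 35.289)² + (y − 26.580)² = 64.8377678390²
eq1−eq2, eq1−eq3 (x²,y² cancel):
  -34.772·x − 150.980·y = -5503.441749
  105.000·x − 41.474·y = -4660.996211
det = -34.772·-41.474 − -150.980·105.000 = 17295.033928
x = (-5503.441749·-41.474 − -150.980·-4660.996211) / 17295.033928 = -27.491560
y = (-34.772·-4660.996211 − -5503.441749·105.000) / 17295.033928 = 42.783006
|P − Q| = √((-27.491560 − -49.356)² + (42.783006 − 28.653)²) = 26.032879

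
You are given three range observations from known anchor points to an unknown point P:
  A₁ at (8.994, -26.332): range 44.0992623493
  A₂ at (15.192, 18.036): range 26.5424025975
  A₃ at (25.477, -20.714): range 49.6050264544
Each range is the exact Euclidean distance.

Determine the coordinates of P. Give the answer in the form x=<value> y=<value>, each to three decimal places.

x=-10.875 y=13.037

eq1: (x − 8.994)² + (y + 26.332)² = 44.0992623493²
eq2: (x − 15.192)² + (y − 18.036)² = 26.5424025975²
eq3: (x − 25.477)² + (y + 20.714)² = 49.6050264544²
eq3−eq2, eq3−eq1 (x²,y² cancel):
  -20.570·x + 77.500·y = 1234.106349
  -32.966·x − 11.236·y = 212.032645
det = -20.570·-11.236 − 77.500·-32.966 = 2785.989520
x = (1234.106349·-11.236 − 77.500·212.032645) / 2785.989520 = -10.875471
y = (-20.570·212.032645 − 1234.106349·-32.966) / 2785.989520 = 13.037392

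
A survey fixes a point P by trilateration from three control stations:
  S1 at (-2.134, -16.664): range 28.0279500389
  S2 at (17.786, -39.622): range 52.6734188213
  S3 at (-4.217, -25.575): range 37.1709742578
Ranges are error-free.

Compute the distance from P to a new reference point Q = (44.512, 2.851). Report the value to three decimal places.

42.376

eq1: (x + 2.134)² + (y + 16.664)² = 28.0279500389²
eq2: (x − 17.786)² + (y + 39.622)² = 52.6734188213²
eq3: (x + 4.217)² + (y + 25.575)² = 37.1709742578²
eq3−eq2, eq3−eq1 (x²,y² cancel):
  44.006·x − 28.094·y = -178.426757
  4.166·x + 17.822·y = 206.494482
det = 44.006·17.822 − -28.094·4.166 = 901.314536
x = (-178.426757·17.822 − -28.094·206.494482) / 901.314536 = 2.908346
y = (44.006·206.494482 − -178.426757·4.166) / 901.314536 = 10.906650
|P − Q| = √((2.908346 − 44.512)² + (10.906650 − 2.851)²) = 42.376380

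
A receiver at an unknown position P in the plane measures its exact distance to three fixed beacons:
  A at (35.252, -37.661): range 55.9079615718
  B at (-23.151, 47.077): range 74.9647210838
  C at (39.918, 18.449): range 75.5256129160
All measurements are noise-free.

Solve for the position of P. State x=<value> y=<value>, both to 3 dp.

eq1: (x − 35.252)² + (y + 37.661)² = 55.9079615718²
eq2: (x + 23.151)² + (y − 47.077)² = 74.9647210838²
eq3: (x − 39.918)² + (y − 18.449)² = 75.5256129160²
eq3−eq1, eq3−eq2 (x²,y² cancel):
  -9.332·x − 112.220·y = 3305.660139
  -126.138·x + 57.256·y = 902.809204
det = -9.332·57.256 − -112.220·-126.138 = -14689.519352
x = (3305.660139·57.256 − -112.220·902.809204) / -14689.519352 = -19.781595
y = (-9.332·902.809204 − 3305.660139·-126.138) / -14689.519352 = -27.811961

x=-19.782 y=-27.812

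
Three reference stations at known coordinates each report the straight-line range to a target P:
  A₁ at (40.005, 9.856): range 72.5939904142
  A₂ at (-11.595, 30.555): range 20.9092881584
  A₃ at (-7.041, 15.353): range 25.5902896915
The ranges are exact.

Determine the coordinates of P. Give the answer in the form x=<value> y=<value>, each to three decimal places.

x=-31.289 y=23.531

eq1: (x − 40.005)² + (y − 9.856)² = 72.5939904142²
eq2: (x + 11.595)² + (y − 30.555)² = 20.9092881584²
eq3: (x + 7.041)² + (y − 15.353)² = 25.5902896915²
eq2−eq3, eq2−eq1 (x²,y² cancel):
  9.108·x − 30.404·y = -1000.426355
  103.200·x − 41.398·y = -4203.200402
det = 9.108·-41.398 − -30.404·103.200 = 2760.639816
x = (-1000.426355·-41.398 − -30.404·-4203.200402) / 2760.639816 = -31.289288
y = (9.108·-4203.200402 − -1000.426355·103.200) / 2760.639816 = 23.531230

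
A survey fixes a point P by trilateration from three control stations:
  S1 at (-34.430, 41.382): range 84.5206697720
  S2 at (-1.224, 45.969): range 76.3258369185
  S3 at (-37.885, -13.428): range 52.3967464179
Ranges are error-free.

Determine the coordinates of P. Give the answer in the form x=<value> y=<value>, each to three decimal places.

eq1: (x + 34.430)² + (y − 41.382)² = 84.5206697720²
eq2: (x + 1.224)² + (y − 45.969)² = 76.3258369185²
eq3: (x + 37.885)² + (y + 13.428)² = 52.3967464179²
eq2−eq3, eq2−eq1 (x²,y² cancel):
  -73.322·x − 118.794·y = 2581.151618
  -66.412·x − 9.174·y = -534.862550
det = -73.322·-9.174 − -118.794·-66.412 = -7216.691100
x = (2581.151618·-9.174 − -118.794·-534.862550) / -7216.691100 = 12.085587
y = (-73.322·-534.862550 − 2581.151618·-66.412) / -7216.691100 = -29.187425

x=12.086 y=-29.187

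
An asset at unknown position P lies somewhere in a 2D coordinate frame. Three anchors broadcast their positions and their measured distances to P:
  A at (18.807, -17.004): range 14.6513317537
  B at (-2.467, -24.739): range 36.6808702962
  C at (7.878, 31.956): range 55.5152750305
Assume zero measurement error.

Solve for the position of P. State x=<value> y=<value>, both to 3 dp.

x=33.455 y=-17.316

eq1: (x − 18.807)² + (y + 17.004)² = 14.6513317537²
eq2: (x + 2.467)² + (y + 24.739)² = 36.6808702962²
eq3: (x − 7.878)² + (y − 31.956)² = 55.5152750305²
eq3−eq1, eq3−eq2 (x²,y² cancel):
  21.858·x − 97.920·y = 2426.874685
  -20.690·x − 113.390·y = 1271.314906
det = 21.858·-113.390 − -97.920·-20.690 = -4504.443420
x = (2426.874685·-113.390 − -97.920·1271.314906) / -4504.443420 = 33.455002
y = (21.858·1271.314906 − 2426.874685·-20.690) / -4504.443420 = -17.316332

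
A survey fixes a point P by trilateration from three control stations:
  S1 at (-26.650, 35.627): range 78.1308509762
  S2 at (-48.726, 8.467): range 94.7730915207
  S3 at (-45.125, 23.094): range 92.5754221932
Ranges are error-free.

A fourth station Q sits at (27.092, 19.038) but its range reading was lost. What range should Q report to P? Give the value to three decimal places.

eq1: (x + 26.650)² + (y − 35.627)² = 78.1308509762²
eq2: (x + 48.726)² + (y − 8.467)² = 94.7730915207²
eq3: (x + 45.125)² + (y − 23.094)² = 92.5754221932²
eq3−eq1, eq3−eq2 (x²,y² cancel):
  36.950·x + 25.066·y = 1875.686088
  -7.202·x − 29.254·y = -535.415378
det = 36.950·-29.254 − 25.066·-7.202 = -900.409968
x = (1875.686088·-29.254 − 25.066·-535.415378) / -900.409968 = 46.035251
y = (36.950·-535.415378 − 1875.686088·-7.202) / -900.409968 = 6.968944
|P − Q| = √((46.035251 − 27.092)² + (6.968944 − 19.038)²) = 22.461275

22.461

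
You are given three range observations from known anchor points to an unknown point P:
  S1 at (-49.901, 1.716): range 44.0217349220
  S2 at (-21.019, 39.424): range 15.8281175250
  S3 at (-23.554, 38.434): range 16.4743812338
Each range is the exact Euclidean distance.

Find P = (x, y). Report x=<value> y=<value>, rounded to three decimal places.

eq1: (x + 49.901)² + (y − 1.716)² = 44.0217349220²
eq2: (x + 21.019)² + (y − 39.424)² = 15.8281175250²
eq3: (x + 23.554)² + (y − 38.434)² = 16.4743812338²
eq3−eq1, eq3−eq2 (x²,y² cancel):
  -52.694·x − 73.436·y = -1205.416724
  5.070·x + 1.980·y = -15.037202
det = -52.694·1.980 − -73.436·5.070 = 267.986400
x = (-1205.416724·1.980 − -73.436·-15.037202) / 267.986400 = -13.026770
y = (-52.694·-15.037202 − -1205.416724·5.070) / 267.986400 = 25.761879

x=-13.027 y=25.762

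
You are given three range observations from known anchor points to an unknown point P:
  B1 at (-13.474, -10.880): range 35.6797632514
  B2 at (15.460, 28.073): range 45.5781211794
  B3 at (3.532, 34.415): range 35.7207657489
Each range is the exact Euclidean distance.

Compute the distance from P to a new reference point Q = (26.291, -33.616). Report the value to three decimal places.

eq1: (x + 13.474)² + (y + 10.880)² = 35.6797632514²
eq2: (x − 15.460)² + (y − 28.073)² = 45.5781211794²
eq3: (x − 3.532)² + (y − 34.415)² = 35.7207657489²
eq1−eq2, eq1−eq3 (x²,y² cancel):
  57.868·x + 77.906·y = -77.137772
  34.012·x + 90.590·y = 894.016573
det = 57.868·90.590 − 77.906·34.012 = 2592.523248
x = (-77.137772·90.590 − 77.906·894.016573) / 2592.523248 = -29.560840
y = (57.868·894.016573 − -77.137772·34.012) / 2592.523248 = 20.967434
|P − Q| = √((-29.560840 − 26.291)² + (20.967434 − -33.616)²) = 78.094682

78.095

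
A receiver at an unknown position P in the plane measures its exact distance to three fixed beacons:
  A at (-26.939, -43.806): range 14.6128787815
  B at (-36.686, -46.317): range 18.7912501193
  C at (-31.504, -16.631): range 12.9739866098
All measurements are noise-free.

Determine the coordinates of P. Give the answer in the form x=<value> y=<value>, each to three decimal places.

eq1: (x + 26.939)² + (y + 43.806)² = 14.6128787815²
eq2: (x + 36.686)² + (y + 46.317)² = 18.7912501193²
eq3: (x + 31.504)² + (y + 16.631)² = 12.9739866098²
eq2−eq1, eq2−eq3 (x²,y² cancel):
  19.494·x + 5.022·y = -706.876873
  10.364·x + 59.372·y = -2037.248156
det = 19.494·59.372 − 5.022·10.364 = 1105.349760
x = (-706.876873·59.372 − 5.022·-2037.248156) / 1105.349760 = -28.712752
y = (19.494·-2037.248156 − -706.876873·10.364) / 1105.349760 = -29.301172

x=-28.713 y=-29.301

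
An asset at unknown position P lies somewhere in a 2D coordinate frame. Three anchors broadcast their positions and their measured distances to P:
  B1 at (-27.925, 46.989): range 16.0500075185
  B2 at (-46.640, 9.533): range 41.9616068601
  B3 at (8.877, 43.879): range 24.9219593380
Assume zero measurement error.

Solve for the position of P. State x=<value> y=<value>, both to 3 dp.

x=-15.153 y=37.270

eq1: (x + 27.925)² + (y − 46.989)² = 16.0500075185²
eq2: (x + 46.640)² + (y − 9.533)² = 41.9616068601²
eq3: (x − 8.877)² + (y − 43.879)² = 24.9219593380²
eq2−eq3, eq2−eq1 (x²,y² cancel):
  111.034·x + 68.692·y = 877.672474
  37.430·x + 74.912·y = 2224.777766
det = 111.034·74.912 − 68.692·37.430 = 5746.637448
x = (877.672474·74.912 − 68.692·2224.777766) / 5746.637448 = -15.152554
y = (111.034·2224.777766 − 877.672474·37.430) / 5746.637448 = 37.269568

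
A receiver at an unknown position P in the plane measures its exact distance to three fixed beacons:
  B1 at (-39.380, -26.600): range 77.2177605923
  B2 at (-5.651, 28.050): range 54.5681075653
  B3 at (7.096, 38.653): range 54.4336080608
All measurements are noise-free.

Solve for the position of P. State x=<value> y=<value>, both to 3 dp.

x=35.508 y=-7.777

eq1: (x + 39.380)² + (y + 26.600)² = 77.2177605923²
eq2: (x + 5.651)² + (y − 28.050)² = 54.5681075653²
eq3: (x − 7.096)² + (y − 38.653)² = 54.4336080608²
eq1−eq2, eq1−eq3 (x²,y² cancel):
  67.458·x + 109.300·y = 1545.296089
  92.952·x + 130.506·y = 2285.628089
det = 67.458·130.506 − 109.300·92.952 = -1355.979852
x = (1545.296089·130.506 − 109.300·2285.628089) / -1355.979852 = 35.508447
y = (67.458·2285.628089 − 1545.296089·92.952) / -1355.979852 = -7.777061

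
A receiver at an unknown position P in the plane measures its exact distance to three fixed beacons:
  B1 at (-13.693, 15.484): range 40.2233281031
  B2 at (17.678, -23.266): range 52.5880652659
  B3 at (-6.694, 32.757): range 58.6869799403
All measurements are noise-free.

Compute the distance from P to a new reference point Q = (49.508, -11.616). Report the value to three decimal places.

eq1: (x + 13.693)² + (y − 15.484)² = 40.2233281031²
eq2: (x − 17.678)² + (y + 23.266)² = 52.5880652659²
eq3: (x + 6.694)² + (y − 32.757)² = 58.6869799403²
eq2−eq3, eq2−eq1 (x²,y² cancel):
  -48.744·x + 112.046·y = -414.644761
  -62.742·x + 77.500·y = 721.022550
det = -48.744·77.500 − 112.046·-62.742 = 3252.330132
x = (-414.644761·77.500 − 112.046·721.022550) / 3252.330132 = -34.720541
y = (-48.744·721.022550 − -414.644761·-62.742) / 3252.330132 = -18.805337
|P − Q| = √((-34.720541 − 49.508)² + (-18.805337 − -11.616)²) = 84.534808

84.535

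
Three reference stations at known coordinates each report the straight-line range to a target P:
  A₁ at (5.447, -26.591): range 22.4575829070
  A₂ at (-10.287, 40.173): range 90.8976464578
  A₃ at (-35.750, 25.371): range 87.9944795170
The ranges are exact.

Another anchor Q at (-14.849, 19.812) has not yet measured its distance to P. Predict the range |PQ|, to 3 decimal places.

eq1: (x − 5.447)² + (y + 26.591)² = 22.4575829070²
eq2: (x + 10.287)² + (y − 40.173)² = 90.8976464578²
eq3: (x + 35.750)² + (y − 25.371)² = 87.9944795170²
eq3−eq2, eq3−eq1 (x²,y² cancel):
  50.926·x + 29.604·y = -721.411549
  82.394·x − 103.924·y = 6053.686344
det = 50.926·-103.924 − 29.604·82.394 = -7731.625600
x = (-721.411549·-103.924 − 29.604·6053.686344) / -7731.625600 = 13.482463
y = (50.926·6053.686344 − -721.411549·82.394) / -7731.625600 = -47.561798
|P − Q| = √((13.482463 − -14.849)² + (-47.561798 − 19.812)²) = 73.088306

73.088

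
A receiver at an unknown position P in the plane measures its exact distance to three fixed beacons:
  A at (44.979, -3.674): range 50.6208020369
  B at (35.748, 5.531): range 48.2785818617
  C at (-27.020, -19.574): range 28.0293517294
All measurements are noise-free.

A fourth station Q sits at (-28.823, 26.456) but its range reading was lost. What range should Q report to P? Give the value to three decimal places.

60.692

eq1: (x − 44.979)² + (y + 3.674)² = 50.6208020369²
eq2: (x − 35.748)² + (y − 5.531)² = 48.2785818617²
eq3: (x + 27.020)² + (y + 19.574)² = 28.0293517294²
eq2−eq1, eq2−eq3 (x²,y² cancel):
  18.462·x − 18.410·y = 496.453120
  -125.536·x − 50.210·y = 1349.887319
det = 18.462·-50.210 − -18.410·-125.536 = -3238.094780
x = (496.453120·-50.210 − -18.410·1349.887319) / -3238.094780 = 0.023312
y = (18.462·1349.887319 − 496.453120·-125.536) / -3238.094780 = -26.943115
|P − Q| = √((0.023312 − -28.823)² + (-26.943115 − 26.456)²) = 60.692464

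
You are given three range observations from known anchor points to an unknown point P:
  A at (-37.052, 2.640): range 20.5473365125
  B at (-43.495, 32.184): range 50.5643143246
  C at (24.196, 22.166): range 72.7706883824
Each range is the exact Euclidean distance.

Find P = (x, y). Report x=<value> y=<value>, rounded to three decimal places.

eq1: (x + 37.052)² + (y − 2.640)² = 20.5473365125²
eq2: (x + 43.495)² + (y − 32.184)² = 50.5643143246²
eq3: (x − 24.196)² + (y − 22.166)² = 72.7706883824²
eq2−eq3, eq2−eq1 (x²,y² cancel):
  135.382·x − 20.036·y = -4589.670114
  12.886·x − 59.088·y = 586.752268
det = 135.382·-59.088 − -20.036·12.886 = -7741.267720
x = (-4589.670114·-59.088 − -20.036·586.752268) / -7741.267720 = -36.550938
y = (135.382·586.752268 − -4589.670114·12.886) / -7741.267720 = -17.901226

x=-36.551 y=-17.901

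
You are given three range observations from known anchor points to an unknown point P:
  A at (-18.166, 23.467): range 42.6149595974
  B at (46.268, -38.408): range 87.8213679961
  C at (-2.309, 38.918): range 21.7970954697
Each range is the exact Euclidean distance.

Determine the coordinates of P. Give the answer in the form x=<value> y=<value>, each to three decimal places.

x=18.636 y=44.953

eq1: (x + 18.166)² + (y − 23.467)² = 42.6149595974²
eq2: (x − 46.268)² + (y + 38.408)² = 87.8213679961²
eq3: (x + 2.309)² + (y − 38.918)² = 21.7970954697²
eq2−eq3, eq2−eq1 (x²,y² cancel):
  -97.154·x + 154.652·y = 5141.519223
  -128.868·x + 123.750·y = 3161.359252
det = -97.154·123.750 − 154.652·-128.868 = 7906.886436
x = (5141.519223·123.750 − 154.652·3161.359252) / 7906.886436 = 18.635967
y = (-97.154·3161.359252 − 5141.519223·-128.868) / 7906.886436 = 44.953043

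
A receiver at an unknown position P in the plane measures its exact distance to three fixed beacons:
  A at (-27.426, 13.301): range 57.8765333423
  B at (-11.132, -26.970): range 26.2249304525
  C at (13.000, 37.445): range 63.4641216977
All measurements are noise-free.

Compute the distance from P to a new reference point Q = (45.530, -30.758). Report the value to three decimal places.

30.827

eq1: (x + 27.426)² + (y − 13.301)² = 57.8765333423²
eq2: (x + 11.132)² + (y + 26.970)² = 26.2249304525²
eq3: (x − 13.000)² + (y − 37.445)² = 63.4641216977²
eq1−eq2, eq1−eq3 (x²,y² cancel):
  32.588·x − 80.542·y = 2584.146381
  80.852·x + 48.288·y = -35.975683
det = 32.588·48.288 − -80.542·80.852 = 8085.591128
x = (2584.146381·48.288 − -80.542·-35.975683) / 8085.591128 = 15.074434
y = (32.588·-35.975683 − 2584.146381·80.852) / 8085.591128 = -25.985209
|P − Q| = √((15.074434 − 45.530)² + (-25.985209 − -30.758)²) = 30.827278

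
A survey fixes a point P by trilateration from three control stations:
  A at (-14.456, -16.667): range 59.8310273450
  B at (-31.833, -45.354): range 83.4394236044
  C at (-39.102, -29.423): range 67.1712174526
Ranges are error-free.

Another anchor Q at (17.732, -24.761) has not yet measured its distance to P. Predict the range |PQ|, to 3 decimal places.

84.638

eq1: (x + 14.456)² + (y + 16.667)² = 59.8310273450²
eq2: (x + 31.833)² + (y + 45.354)² = 83.4394236044²
eq3: (x + 39.102)² + (y + 29.423)² = 67.1712174526²
eq3−eq1, eq3−eq2 (x²,y² cancel):
  49.292·x + 25.512·y = -975.693887
  14.538·x − 31.862·y = -1774.519085
det = 49.292·-31.862 − 25.512·14.538 = -1941.435160
x = (-975.693887·-31.862 − 25.512·-1774.519085) / -1941.435160 = -39.331259
y = (49.292·-1774.519085 − -975.693887·14.538) / -1941.435160 = 37.747826
|P − Q| = √((-39.331259 − 17.732)² + (37.747826 − -24.761)²) = 84.637869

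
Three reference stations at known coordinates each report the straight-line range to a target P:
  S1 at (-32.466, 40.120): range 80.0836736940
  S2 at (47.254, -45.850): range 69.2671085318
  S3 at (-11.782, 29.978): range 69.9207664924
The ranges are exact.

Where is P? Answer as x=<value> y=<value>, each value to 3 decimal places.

x=-21.697 y=-39.236

eq1: (x + 32.466)² + (y − 40.120)² = 80.0836736940²
eq2: (x − 47.254)² + (y + 45.850)² = 69.2671085318²
eq3: (x + 11.782)² + (y − 29.978)² = 69.9207664924²
eq3−eq2, eq3−eq1 (x²,y² cancel):
  118.072·x − 151.656·y = 3388.648271
  -41.368·x + 20.284·y = 101.678343
det = 118.072·20.284 − -151.656·-41.368 = -3878.732960
x = (3388.648271·20.284 − -151.656·101.678343) / -3878.732960 = -21.696640
y = (118.072·101.678343 − 3388.648271·-41.368) / -3878.732960 = -39.236258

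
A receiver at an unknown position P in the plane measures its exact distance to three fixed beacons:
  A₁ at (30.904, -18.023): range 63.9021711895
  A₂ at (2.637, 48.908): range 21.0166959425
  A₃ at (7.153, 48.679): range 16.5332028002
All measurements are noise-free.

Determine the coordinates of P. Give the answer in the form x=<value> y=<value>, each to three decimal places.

eq1: (x − 30.904)² + (y + 18.023)² = 63.9021711895²
eq2: (x − 2.637)² + (y − 48.908)² = 21.0166959425²
eq3: (x − 7.153)² + (y − 48.679)² = 16.5332028002²
eq3−eq2, eq3−eq1 (x²,y² cancel):
  -9.032·x + 0.458·y = -190.218931
  47.502·x − 133.404·y = -4951.065393
det = -9.032·-133.404 − 0.458·47.502 = 1183.149012
x = (-190.218931·-133.404 − 0.458·-4951.065393) / 1183.149012 = 23.364389
y = (-9.032·-4951.065393 − -190.218931·47.502) / 1183.149012 = 45.432825

x=23.364 y=45.433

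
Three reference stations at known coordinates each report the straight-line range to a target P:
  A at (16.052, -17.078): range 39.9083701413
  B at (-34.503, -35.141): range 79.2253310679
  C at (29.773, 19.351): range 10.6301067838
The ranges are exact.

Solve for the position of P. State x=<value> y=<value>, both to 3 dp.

eq1: (x − 16.052)² + (y + 17.078)² = 39.9083701413²
eq2: (x + 34.503)² + (y + 35.141)² = 79.2253310679²
eq3: (x − 29.773)² + (y − 19.351)² = 10.6301067838²
eq3−eq2, eq3−eq1 (x²,y² cancel):
  -128.552·x − 108.984·y = -4999.199753
  -27.442·x − 72.858·y = -2191.246779
det = -128.552·-72.858 − -108.984·-27.442 = 6375.302688
x = (-4999.199753·-72.858 − -108.984·-2191.246779) / 6375.302688 = 19.672926
y = (-128.552·-2191.246779 − -4999.199753·-27.442) / 6375.302688 = 22.665766

x=19.673 y=22.666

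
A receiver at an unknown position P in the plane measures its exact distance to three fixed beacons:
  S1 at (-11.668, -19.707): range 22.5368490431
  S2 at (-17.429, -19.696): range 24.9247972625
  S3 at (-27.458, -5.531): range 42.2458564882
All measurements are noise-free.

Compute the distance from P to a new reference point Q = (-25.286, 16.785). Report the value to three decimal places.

eq1: (x + 11.668)² + (y + 19.707)² = 22.5368490431²
eq2: (x + 17.429)² + (y + 19.696)² = 24.9247972625²
eq3: (x + 27.458)² + (y + 5.531)² = 42.2458564882²
eq1−eq2, eq1−eq3 (x²,y² cancel):
  -11.522·x + 0.022·y = 53.858430
  -31.580·x + 28.352·y = -1016.777174
det = -11.522·28.352 − 0.022·-31.580 = -325.976984
x = (53.858430·28.352 − 0.022·-1016.777174) / -325.976984 = -4.752984
y = (-11.522·-1016.777174 − 53.858430·-31.580) / -325.976984 = -41.156758
|P − Q| = √((-4.752984 − -25.286)² + (-41.156758 − 16.785)²) = 61.472368

61.472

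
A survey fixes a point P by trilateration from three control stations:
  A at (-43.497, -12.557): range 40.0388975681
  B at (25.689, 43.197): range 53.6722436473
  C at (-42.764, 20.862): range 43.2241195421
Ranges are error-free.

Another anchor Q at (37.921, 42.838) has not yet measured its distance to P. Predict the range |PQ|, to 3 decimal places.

eq1: (x + 43.497)² + (y + 12.557)² = 40.0388975681²
eq2: (x − 25.689)² + (y − 43.197)² = 53.6722436473²
eq3: (x + 42.764)² + (y − 20.862)² = 43.2241195421²
eq2−eq1, eq2−eq3 (x²,y² cancel):
  -138.372·x − 111.508·y = 801.358148
  -136.906·x − 44.670·y = 750.462438
det = -138.372·-44.670 − -111.508·-136.906 = -9085.037008
x = (801.358148·-44.670 − -111.508·750.462438) / -9085.037008 = -5.270853
y = (-138.372·750.462438 − 801.358148·-136.906) / -9085.037008 = -0.645870
|P − Q| = √((-5.270853 − 37.921)² + (-0.645870 − 42.838)²) = 61.289339

61.289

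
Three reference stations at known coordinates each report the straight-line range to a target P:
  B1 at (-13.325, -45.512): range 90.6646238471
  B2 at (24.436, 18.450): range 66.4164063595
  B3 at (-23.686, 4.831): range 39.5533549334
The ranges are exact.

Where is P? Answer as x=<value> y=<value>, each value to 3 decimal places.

x=-37.739 y=41.804

eq1: (x + 13.325)² + (y + 45.512)² = 90.6646238471²
eq2: (x − 24.436)² + (y − 18.450)² = 66.4164063595²
eq3: (x + 23.686)² + (y − 4.831)² = 39.5533549334²
eq3−eq2, eq3−eq1 (x²,y² cancel):
  96.244·x + 27.238·y = -2493.515708
  20.722·x − 100.686·y = -4991.073519
det = 96.244·-100.686 − 27.238·20.722 = -10254.849220
x = (-2493.515708·-100.686 − 27.238·-4991.073519) / -10254.849220 = -37.739120
y = (96.244·-4991.073519 − -2493.515708·20.722) / -10254.849220 = 41.803662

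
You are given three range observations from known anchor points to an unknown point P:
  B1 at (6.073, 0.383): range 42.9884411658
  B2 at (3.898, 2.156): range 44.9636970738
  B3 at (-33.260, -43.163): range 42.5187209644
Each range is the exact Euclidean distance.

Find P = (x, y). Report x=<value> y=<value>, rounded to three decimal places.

x=9.253 y=-42.488

eq1: (x − 6.073)² + (y − 0.383)² = 42.9884411658²
eq2: (x − 3.898)² + (y − 2.156)² = 44.9636970738²
eq3: (x + 33.260)² + (y + 43.163)² = 42.5187209644²
eq1−eq2, eq1−eq3 (x²,y² cancel):
  -4.350·x + 3.546·y = -190.913259
  -78.666·x − 87.092·y = 2972.408592
det = -4.350·-87.092 − 3.546·-78.666 = 657.799836
x = (-190.913259·-87.092 − 3.546·2972.408592) / 657.799836 = 9.253357
y = (-4.350·2972.408592 − -190.913259·-78.666) / 657.799836 = -42.487636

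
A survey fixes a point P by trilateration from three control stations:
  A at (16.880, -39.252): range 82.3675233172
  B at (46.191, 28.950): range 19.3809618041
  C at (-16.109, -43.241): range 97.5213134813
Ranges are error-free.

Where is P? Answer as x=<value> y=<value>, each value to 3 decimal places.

x=31.663 y=41.778

eq1: (x − 16.880)² + (y + 39.252)² = 82.3675233172²
eq2: (x − 46.191)² + (y − 28.950)² = 19.3809618041²
eq3: (x + 16.109)² + (y + 43.241)² = 97.5213134813²
eq3−eq2, eq3−eq1 (x²,y² cancel):
  124.600·x + 144.382·y = 9977.211922
  65.978·x + 7.978·y = 2422.367628
det = 124.600·7.978 − 144.382·65.978 = -8531.976796
x = (9977.211922·7.978 − 144.382·2422.367628) / -8531.976796 = 31.663012
y = (124.600·2422.367628 − 9977.211922·65.978) / -8531.976796 = 41.778065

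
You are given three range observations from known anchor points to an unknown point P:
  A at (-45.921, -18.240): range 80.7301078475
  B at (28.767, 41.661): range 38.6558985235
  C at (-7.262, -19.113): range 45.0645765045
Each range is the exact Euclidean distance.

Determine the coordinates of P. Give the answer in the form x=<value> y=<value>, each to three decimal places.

x=31.928 y=3.135

eq1: (x + 45.921)² + (y + 18.240)² = 80.7301078475²
eq2: (x − 28.767)² + (y − 41.661)² = 38.6558985235²
eq3: (x + 7.262)² + (y + 19.113)² = 45.0645765045²
eq1−eq2, eq1−eq3 (x²,y² cancel):
  149.376·x + 119.802·y = 5144.815191
  77.318·x − 1.746·y = 2463.141830
det = 149.376·-1.746 − 119.802·77.318 = -9523.661532
x = (5144.815191·-1.746 − 119.802·2463.141830) / -9523.661532 = 31.928073
y = (149.376·2463.141830 − 5144.815191·77.318) / -9523.661532 = 3.134566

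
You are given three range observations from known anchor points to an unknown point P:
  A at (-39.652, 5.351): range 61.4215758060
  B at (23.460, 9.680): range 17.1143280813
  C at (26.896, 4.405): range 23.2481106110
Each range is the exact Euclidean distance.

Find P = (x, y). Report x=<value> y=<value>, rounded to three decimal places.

x=18.206 y=25.968

eq1: (x + 39.652)² + (y − 5.351)² = 61.4215758060²
eq2: (x − 23.460)² + (y − 9.680)² = 17.1143280813²
eq3: (x − 26.896)² + (y − 4.405)² = 23.2481106110²
eq2−eq3, eq2−eq1 (x²,y² cancel):
  6.872·x − 10.550·y = -148.849580
  -126.224·x − 8.658·y = -2522.869444
det = 6.872·-8.658 − -10.550·-126.224 = -1391.160976
x = (-148.849580·-8.658 − -10.550·-2522.869444) / -1391.160976 = 18.206040
y = (6.872·-2522.869444 − -148.849580·-126.224) / -1391.160976 = 25.967914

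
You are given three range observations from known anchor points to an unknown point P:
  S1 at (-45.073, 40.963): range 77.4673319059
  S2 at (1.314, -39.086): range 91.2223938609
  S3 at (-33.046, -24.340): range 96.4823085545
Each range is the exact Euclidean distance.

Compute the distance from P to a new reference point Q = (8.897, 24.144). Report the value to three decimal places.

eq1: (x + 45.073)² + (y − 40.963)² = 77.4673319059²
eq2: (x − 1.314)² + (y + 39.086)² = 91.2223938609²
eq3: (x + 33.046)² + (y + 24.340)² = 96.4823085545²
eq1−eq2, eq1−eq3 (x²,y² cancel):
  92.774·x − 160.098·y = -4500.438335
  24.054·x − 130.606·y = -5332.717333
det = 92.774·-130.606 − -160.098·24.054 = -8265.843752
x = (-4500.438335·-130.606 − -160.098·-5332.717333) / -8265.843752 = 32.177372
y = (92.774·-5332.717333 − -4500.438335·24.054) / -8265.843752 = 46.756748
|P − Q| = √((32.177372 − 8.897)² + (46.756748 − 24.144)²) = 32.454770

32.455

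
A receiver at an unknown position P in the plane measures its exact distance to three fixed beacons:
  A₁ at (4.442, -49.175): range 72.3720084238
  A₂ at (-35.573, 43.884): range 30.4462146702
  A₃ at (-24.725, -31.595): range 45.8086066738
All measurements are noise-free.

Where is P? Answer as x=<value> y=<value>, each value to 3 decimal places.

x=-31.338 y=13.734

eq1: (x − 4.442)² + (y + 49.175)² = 72.3720084238²
eq2: (x + 35.573)² + (y − 43.884)² = 30.4462146702²
eq3: (x + 24.725)² + (y + 31.595)² = 45.8086066738²
eq3−eq1, eq3−eq2 (x²,y² cancel):
  58.334·x − 35.160·y = -2310.936819
  -21.696·x + 150.958·y = 2753.130593
det = 58.334·150.958 − -35.160·-21.696 = 8043.152612
x = (-2310.936819·150.958 − -35.160·2753.130593) / 8043.152612 = -31.337753
y = (58.334·2753.130593 − -2310.936819·-21.696) / 8043.152612 = 13.733798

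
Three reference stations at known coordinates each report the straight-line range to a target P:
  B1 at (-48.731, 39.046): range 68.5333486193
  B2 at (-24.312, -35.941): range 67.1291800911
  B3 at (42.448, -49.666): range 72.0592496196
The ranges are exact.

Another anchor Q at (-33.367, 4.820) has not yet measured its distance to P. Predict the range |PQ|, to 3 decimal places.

eq1: (x + 48.731)² + (y − 39.046)² = 68.5333486193²
eq2: (x + 24.312)² + (y + 35.941)² = 67.1291800911²
eq3: (x − 42.448)² + (y + 49.666)² = 72.0592496196²
eq1−eq2, eq1−eq3 (x²,y² cancel):
  48.838·x − 149.974·y = -1825.978599
  182.358·x − 177.424·y = -126.471800
det = 48.838·-177.424 − -149.974·182.358 = 18683.925380
x = (-1825.978599·-177.424 − -149.974·-126.471800) / 18683.925380 = 16.324457
y = (48.838·-126.471800 − -1825.978599·182.358) / 18683.925380 = 17.491248
|P − Q| = √((16.324457 − -33.367)² + (17.491248 − 4.820)²) = 51.281590

51.282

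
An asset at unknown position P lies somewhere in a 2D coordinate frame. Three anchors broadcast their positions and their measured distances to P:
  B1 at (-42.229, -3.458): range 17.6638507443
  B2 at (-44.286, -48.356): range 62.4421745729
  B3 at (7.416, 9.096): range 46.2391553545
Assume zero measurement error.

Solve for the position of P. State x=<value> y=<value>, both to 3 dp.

x=-38.581 y=13.825

eq1: (x + 42.229)² + (y + 3.458)² = 17.6638507443²
eq2: (x + 44.286)² + (y + 48.356)² = 62.4421745729²
eq3: (x − 7.416)² + (y − 9.096)² = 46.2391553545²
eq1−eq3, eq1−eq2 (x²,y² cancel):
  99.290·x + 25.108·y = -3483.559798
  -4.114·x − 89.796·y = -1082.707215
det = 99.290·-89.796 − 25.108·-4.114 = -8812.550528
x = (-3483.559798·-89.796 − 25.108·-1082.707215) / -8812.550528 = -38.580698
y = (99.290·-1082.707215 − -3483.559798·-4.114) / -8812.550528 = 13.824983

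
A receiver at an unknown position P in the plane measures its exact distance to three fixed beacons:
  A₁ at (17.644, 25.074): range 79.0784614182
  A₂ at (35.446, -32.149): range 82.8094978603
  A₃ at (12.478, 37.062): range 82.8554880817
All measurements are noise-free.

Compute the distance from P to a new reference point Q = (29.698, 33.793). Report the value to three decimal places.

93.955

eq1: (x − 17.644)² + (y − 25.074)² = 79.0784614182²
eq2: (x − 35.446)² + (y + 32.149)² = 82.8094978603²
eq3: (x − 12.478)² + (y − 37.062)² = 82.8554880817²
eq3−eq1, eq3−eq2 (x²,y² cancel):
  10.332·x − 23.976·y = 22.352729
  45.936·x − 138.422·y = 768.303758
det = 10.332·-138.422 − -23.976·45.936 = -328.814568
x = (22.352729·-138.422 − -23.976·768.303758) / -328.814568 = -46.612112
y = (10.332·768.303758 − 22.352729·45.936) / -328.814568 = -21.018897
|P − Q| = √((-46.612112 − 29.698)² + (-21.018897 − 33.793)²) = 93.955187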